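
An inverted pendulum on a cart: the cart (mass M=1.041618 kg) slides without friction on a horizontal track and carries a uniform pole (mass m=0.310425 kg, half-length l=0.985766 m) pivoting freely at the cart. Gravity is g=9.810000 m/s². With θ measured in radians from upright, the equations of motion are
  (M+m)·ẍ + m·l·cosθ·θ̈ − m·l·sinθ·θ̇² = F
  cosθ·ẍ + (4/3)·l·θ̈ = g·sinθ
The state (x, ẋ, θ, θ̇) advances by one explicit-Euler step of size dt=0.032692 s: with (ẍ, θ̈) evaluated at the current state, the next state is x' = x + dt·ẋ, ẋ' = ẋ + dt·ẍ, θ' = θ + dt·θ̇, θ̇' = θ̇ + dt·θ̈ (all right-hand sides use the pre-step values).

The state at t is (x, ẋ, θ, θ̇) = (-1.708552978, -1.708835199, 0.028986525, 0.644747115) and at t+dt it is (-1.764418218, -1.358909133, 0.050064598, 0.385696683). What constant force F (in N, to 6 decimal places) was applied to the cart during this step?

F = 12.044438 N

ẍ = (ẋ'−ẋ)/dt = (-1.358909133−-1.708835199)/0.032692 = 10.703722
θ̈ = (θ̇'−θ̇)/dt = (0.385696683−0.644747115)/0.032692 = -7.923970
sinθ=0.028982, cosθ=0.999580
F = (M+m)·ẍ + m·l·cosθ·θ̈ − m·l·sinθ·θ̇² = 14.471892 + -2.423767 − 0.003687 = 12.044438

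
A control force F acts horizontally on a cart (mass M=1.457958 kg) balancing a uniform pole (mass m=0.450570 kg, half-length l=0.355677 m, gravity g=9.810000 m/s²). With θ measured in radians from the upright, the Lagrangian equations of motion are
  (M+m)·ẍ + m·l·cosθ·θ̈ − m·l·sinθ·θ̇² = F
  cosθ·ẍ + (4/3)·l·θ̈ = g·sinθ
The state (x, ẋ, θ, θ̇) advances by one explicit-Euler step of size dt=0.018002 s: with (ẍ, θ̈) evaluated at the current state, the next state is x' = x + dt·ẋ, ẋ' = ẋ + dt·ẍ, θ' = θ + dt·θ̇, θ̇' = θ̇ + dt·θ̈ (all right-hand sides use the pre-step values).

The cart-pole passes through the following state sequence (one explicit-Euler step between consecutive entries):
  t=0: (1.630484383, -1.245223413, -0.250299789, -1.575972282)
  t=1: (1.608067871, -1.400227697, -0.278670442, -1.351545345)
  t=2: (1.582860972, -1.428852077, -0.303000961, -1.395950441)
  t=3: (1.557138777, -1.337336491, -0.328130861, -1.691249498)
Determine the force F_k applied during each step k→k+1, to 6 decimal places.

F_0 = -14.398950 N
F_1 = -3.334214 N
F_2 = 7.286385 N

step 0→1:
  ẍ = (ẋ'−ẋ)/dt = (-1.400227697−-1.245223413)/0.018002 = -8.610392
  θ̈ = (θ̇'−θ̇)/dt = (-1.351545345−-1.575972282)/0.018002 = 12.466778
  sinθ=-0.247694, cosθ=0.968838
  F = (M+m)·ẍ + m·l·cosθ·θ̈ − m·l·sinθ·θ̇² = -16.433175 + 1.935635 − -0.098590 = -14.398950
step 1→2:
  ẍ = (ẋ'−ẋ)/dt = (-1.428852077−-1.400227697)/0.018002 = -1.590067
  θ̈ = (θ̇'−θ̇)/dt = (-1.395950441−-1.351545345)/0.018002 = -2.466676
  sinθ=-0.275078, cosθ=0.961422
  F = (M+m)·ẍ + m·l·cosθ·θ̈ − m·l·sinθ·θ̇² = -3.034687 + -0.380053 − -0.080526 = -3.334214
step 2→3:
  ẍ = (ẋ'−ẋ)/dt = (-1.337336491−-1.428852077)/0.018002 = 5.083634
  θ̈ = (θ̇'−θ̇)/dt = (-1.691249498−-1.395950441)/0.018002 = -16.403680
  sinθ=-0.298386, cosθ=0.954445
  F = (M+m)·ẍ + m·l·cosθ·θ̈ − m·l·sinθ·θ̇² = 9.702258 + -2.509056 − -0.093183 = 7.286385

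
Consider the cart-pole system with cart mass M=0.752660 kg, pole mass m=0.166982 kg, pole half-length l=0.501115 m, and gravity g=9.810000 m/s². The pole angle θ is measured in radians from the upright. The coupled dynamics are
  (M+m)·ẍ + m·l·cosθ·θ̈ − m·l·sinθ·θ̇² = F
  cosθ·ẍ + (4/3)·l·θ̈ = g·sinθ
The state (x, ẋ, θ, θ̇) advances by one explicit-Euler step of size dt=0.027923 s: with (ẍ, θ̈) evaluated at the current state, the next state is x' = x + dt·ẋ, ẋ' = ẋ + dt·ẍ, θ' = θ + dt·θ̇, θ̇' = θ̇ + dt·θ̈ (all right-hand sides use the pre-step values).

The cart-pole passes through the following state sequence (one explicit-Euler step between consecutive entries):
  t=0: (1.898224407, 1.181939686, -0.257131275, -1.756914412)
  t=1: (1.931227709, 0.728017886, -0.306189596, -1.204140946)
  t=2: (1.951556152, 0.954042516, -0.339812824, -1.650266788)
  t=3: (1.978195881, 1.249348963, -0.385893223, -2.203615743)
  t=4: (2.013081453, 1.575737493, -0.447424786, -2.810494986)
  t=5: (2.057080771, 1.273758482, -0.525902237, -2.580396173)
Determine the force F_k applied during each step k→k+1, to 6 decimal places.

step 0→1:
  ẍ = (ẋ'−ẋ)/dt = (0.728017886−1.181939686)/0.027923 = -16.256197
  θ̈ = (θ̇'−θ̇)/dt = (-1.204140946−-1.756914412)/0.027923 = 19.796349
  sinθ=-0.254307, cosθ=0.967123
  F = (M+m)·ẍ + m·l·cosθ·θ̈ − m·l·sinθ·θ̇² = -14.949882 + 1.602043 − -0.065685 = -13.282154
step 1→2:
  ẍ = (ẋ'−ẋ)/dt = (0.954042516−0.728017886)/0.027923 = 8.094568
  θ̈ = (θ̇'−θ̇)/dt = (-1.650266788−-1.204140946)/0.027923 = -15.977003
  sinθ=-0.301428, cosθ=0.953489
  F = (M+m)·ẍ + m·l·cosθ·θ̈ − m·l·sinθ·θ̇² = 7.444105 + -1.274730 − -0.036572 = 6.205947
step 2→3:
  ẍ = (ẋ'−ẋ)/dt = (1.249348963−0.954042516)/0.027923 = 10.575742
  θ̈ = (θ̇'−θ̇)/dt = (-2.203615743−-1.650266788)/0.027923 = -19.816959
  sinθ=-0.333311, cosθ=0.942817
  F = (M+m)·ẍ + m·l·cosθ·θ̈ − m·l·sinθ·θ̇² = 9.725897 + -1.563405 − -0.075956 = 8.238448
step 3→4:
  ẍ = (ẋ'−ẋ)/dt = (1.575737493−1.249348963)/0.027923 = 11.688878
  θ̈ = (θ̇'−θ̇)/dt = (-2.810494986−-2.203615743)/0.027923 = -21.734027
  sinθ=-0.376387, cosθ=0.926463
  F = (M+m)·ẍ + m·l·cosθ·θ̈ − m·l·sinθ·θ̇² = 10.749583 + -1.684904 − -0.152937 = 9.217616
step 4→5:
  ẍ = (ẋ'−ẋ)/dt = (1.273758482−1.575737493)/0.027923 = -10.814705
  θ̈ = (θ̇'−θ̇)/dt = (-2.580396173−-2.810494986)/0.027923 = 8.240476
  sinθ=-0.432645, cosθ=0.901564
  F = (M+m)·ẍ + m·l·cosθ·θ̈ − m·l·sinθ·θ̇² = -9.945657 + 0.621664 − -0.285960 = -9.038033

F_0 = -13.282154 N
F_1 = 6.205947 N
F_2 = 8.238448 N
F_3 = 9.217616 N
F_4 = -9.038033 N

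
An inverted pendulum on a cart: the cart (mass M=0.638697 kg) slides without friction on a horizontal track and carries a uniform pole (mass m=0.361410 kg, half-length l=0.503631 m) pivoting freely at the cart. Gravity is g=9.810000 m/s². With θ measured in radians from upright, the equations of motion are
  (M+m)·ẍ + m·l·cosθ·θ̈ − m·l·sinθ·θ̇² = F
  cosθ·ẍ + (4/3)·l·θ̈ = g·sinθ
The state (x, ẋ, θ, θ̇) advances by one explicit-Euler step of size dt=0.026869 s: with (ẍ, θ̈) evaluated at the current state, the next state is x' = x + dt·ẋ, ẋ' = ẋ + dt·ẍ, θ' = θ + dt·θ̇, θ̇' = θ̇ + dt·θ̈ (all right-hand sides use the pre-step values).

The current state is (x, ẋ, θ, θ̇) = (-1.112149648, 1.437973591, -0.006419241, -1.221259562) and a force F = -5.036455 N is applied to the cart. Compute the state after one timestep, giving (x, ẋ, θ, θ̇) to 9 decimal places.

sinθ=-0.006419197, cosθ=0.999979397
temp = (F + m·l·θ̇²·sinθ)/(M+m) = (-5.036455 + -0.001742646)/1.000107 = -5.037658617
θ̈ = (g·sinθ − cosθ·temp)/(l·(4/3 − m·cos²θ/(M+m))) = 10.162211845
ẍ = temp − m·l·θ̈·cosθ/(M+m) = -6.887120771
Euler: x'=-1.112149648+0.026869·1.437973591=-1.073512736, ẋ'=1.437973591+0.026869·-6.887120771=1.252923543
       θ'=-0.006419241+0.026869·-1.221259562=-0.039233264, θ̇'=-1.221259562+0.026869·10.162211845=-0.948211092

(-1.073512736, 1.252923543, -0.039233264, -0.948211092)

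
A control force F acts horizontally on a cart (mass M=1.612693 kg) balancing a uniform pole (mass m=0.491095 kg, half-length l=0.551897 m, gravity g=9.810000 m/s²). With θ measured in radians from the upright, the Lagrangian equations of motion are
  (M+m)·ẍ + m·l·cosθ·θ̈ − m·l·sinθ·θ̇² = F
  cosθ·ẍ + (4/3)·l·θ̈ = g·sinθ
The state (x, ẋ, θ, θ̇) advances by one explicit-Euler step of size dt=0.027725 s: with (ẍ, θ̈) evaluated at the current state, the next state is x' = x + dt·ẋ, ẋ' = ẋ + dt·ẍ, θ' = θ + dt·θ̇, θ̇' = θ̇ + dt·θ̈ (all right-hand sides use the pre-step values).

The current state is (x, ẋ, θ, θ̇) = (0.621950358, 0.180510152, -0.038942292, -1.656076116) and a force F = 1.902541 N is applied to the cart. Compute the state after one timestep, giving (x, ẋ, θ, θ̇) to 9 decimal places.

sinθ=-0.038932450, cosθ=0.999241845
temp = (F + m·l·θ̇²·sinθ)/(M+m) = (1.902541 + -0.028939823)/2.103788 = 0.890584592
θ̈ = (g·sinθ − cosθ·temp)/(l·(4/3 − m·cos²θ/(M+m))) = -2.094501054
ẍ = temp − m·l·θ̈·cosθ/(M+m) = 1.160217420
Euler: x'=0.621950358+0.027725·0.180510152=0.626955002, ẋ'=0.180510152+0.027725·1.160217420=0.212677180
       θ'=-0.038942292+0.027725·-1.656076116=-0.084857002, θ̇'=-1.656076116+0.027725·-2.094501054=-1.714146158

(0.626955002, 0.212677180, -0.084857002, -1.714146158)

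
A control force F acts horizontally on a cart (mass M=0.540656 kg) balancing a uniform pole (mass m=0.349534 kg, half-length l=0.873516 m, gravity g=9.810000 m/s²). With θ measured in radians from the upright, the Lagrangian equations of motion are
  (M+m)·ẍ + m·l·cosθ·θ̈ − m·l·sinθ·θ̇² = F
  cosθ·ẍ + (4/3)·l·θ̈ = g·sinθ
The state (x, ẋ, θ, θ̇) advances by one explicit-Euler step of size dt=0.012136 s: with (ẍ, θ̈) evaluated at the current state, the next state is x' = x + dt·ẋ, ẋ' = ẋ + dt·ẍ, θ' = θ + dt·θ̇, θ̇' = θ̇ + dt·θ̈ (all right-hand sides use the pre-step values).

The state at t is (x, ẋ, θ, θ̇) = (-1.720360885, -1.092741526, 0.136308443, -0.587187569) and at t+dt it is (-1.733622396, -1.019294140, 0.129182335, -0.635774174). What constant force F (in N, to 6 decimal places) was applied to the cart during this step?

ẍ = (ẋ'−ẋ)/dt = (-1.019294140−-1.092741526)/0.012136 = 6.052026
θ̈ = (θ̇'−θ̇)/dt = (-0.635774174−-0.587187569)/0.012136 = -4.003511
sinθ=0.135887, cosθ=0.990724
F = (M+m)·ẍ + m·l·cosθ·θ̈ − m·l·sinθ·θ̇² = 5.387453 + -1.211028 − 0.014305 = 4.162120

F = 4.162120 N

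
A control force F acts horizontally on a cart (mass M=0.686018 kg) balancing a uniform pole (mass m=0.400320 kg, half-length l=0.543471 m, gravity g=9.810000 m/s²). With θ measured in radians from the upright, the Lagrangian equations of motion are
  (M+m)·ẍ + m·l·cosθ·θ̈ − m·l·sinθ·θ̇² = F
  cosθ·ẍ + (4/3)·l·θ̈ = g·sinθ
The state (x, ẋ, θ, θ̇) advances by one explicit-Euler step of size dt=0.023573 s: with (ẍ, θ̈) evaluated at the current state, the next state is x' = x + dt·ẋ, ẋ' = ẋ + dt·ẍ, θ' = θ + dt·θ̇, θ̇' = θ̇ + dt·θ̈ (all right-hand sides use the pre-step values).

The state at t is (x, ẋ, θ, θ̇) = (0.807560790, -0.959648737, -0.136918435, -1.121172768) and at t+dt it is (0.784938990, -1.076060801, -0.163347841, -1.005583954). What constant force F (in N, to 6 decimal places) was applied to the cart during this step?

ẍ = (ẋ'−ẋ)/dt = (-1.076060801−-0.959648737)/0.023573 = -4.938364
θ̈ = (θ̇'−θ̇)/dt = (-1.005583954−-1.121172768)/0.023573 = 4.903441
sinθ=-0.136491, cosθ=0.990641
F = (M+m)·ẍ + m·l·cosθ·θ̈ − m·l·sinθ·θ̇² = -5.364733 + 1.056820 − -0.037328 = -4.270585

F = -4.270585 N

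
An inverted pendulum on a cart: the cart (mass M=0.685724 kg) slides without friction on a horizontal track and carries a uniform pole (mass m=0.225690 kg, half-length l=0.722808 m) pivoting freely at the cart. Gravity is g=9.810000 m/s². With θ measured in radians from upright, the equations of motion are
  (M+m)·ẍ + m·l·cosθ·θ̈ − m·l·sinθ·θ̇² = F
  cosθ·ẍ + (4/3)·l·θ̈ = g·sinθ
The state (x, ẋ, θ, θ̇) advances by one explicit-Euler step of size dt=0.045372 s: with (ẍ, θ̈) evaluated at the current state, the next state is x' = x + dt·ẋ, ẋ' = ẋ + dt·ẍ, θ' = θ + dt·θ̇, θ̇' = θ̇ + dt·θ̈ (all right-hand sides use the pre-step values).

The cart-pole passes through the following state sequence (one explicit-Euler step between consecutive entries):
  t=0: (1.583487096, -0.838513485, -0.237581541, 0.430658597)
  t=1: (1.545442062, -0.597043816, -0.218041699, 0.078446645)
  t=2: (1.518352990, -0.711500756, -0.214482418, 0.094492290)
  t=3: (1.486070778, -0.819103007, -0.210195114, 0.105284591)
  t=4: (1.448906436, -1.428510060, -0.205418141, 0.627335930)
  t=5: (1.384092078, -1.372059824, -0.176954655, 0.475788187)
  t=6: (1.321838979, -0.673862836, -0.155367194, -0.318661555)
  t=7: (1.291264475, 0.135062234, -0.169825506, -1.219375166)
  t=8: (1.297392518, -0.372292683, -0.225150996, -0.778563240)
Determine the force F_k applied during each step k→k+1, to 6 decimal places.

step 0→1:
  ẍ = (ẋ'−ẋ)/dt = (-0.597043816−-0.838513485)/0.045372 = 5.321997
  θ̈ = (θ̇'−θ̇)/dt = (0.078446645−0.430658597)/0.045372 = -7.762760
  sinθ=-0.235353, cosθ=0.971910
  F = (M+m)·ẍ + m·l·cosθ·θ̈ − m·l·sinθ·θ̇² = 4.850543 + -1.230772 − -0.007121 = 3.626892
step 1→2:
  ẍ = (ẋ'−ẋ)/dt = (-0.711500756−-0.597043816)/0.045372 = -2.522634
  θ̈ = (θ̇'−θ̇)/dt = (0.094492290−0.078446645)/0.045372 = 0.353646
  sinθ=-0.216318, cosθ=0.976323
  F = (M+m)·ẍ + m·l·cosθ·θ̈ − m·l·sinθ·θ̇² = -2.299164 + 0.056325 − -0.000217 = -2.242622
step 2→3:
  ẍ = (ẋ'−ẋ)/dt = (-0.819103007−-0.711500756)/0.045372 = -2.371556
  θ̈ = (θ̇'−θ̇)/dt = (0.105284591−0.094492290)/0.045372 = 0.237863
  sinθ=-0.212842, cosθ=0.977087
  F = (M+m)·ẍ + m·l·cosθ·θ̈ − m·l·sinθ·θ̇² = -2.161470 + 0.037914 − -0.000310 = -2.123246
step 3→4:
  ẍ = (ẋ'−ẋ)/dt = (-1.428510060−-0.819103007)/0.045372 = -13.431347
  θ̈ = (θ̇'−θ̇)/dt = (0.627335930−0.105284591)/0.045372 = 11.506024
  sinθ=-0.208651, cosθ=0.977990
  F = (M+m)·ẍ + m·l·cosθ·θ̈ − m·l·sinθ·θ̇² = -12.241517 + 1.835672 − -0.000377 = -10.405468
step 4→5:
  ẍ = (ẋ'−ẋ)/dt = (-1.372059824−-1.428510060)/0.045372 = 1.244165
  θ̈ = (θ̇'−θ̇)/dt = (0.475788187−0.627335930)/0.045372 = -3.340116
  sinθ=-0.203977, cosθ=0.978976
  F = (M+m)·ẍ + m·l·cosθ·θ̈ − m·l·sinθ·θ̇² = 1.133949 + -0.533419 − -0.013095 = 0.613625
step 5→6:
  ẍ = (ẋ'−ẋ)/dt = (-0.673862836−-1.372059824)/0.045372 = 15.388279
  θ̈ = (θ̇'−θ̇)/dt = (-0.318661555−0.475788187)/0.045372 = -17.509692
  sinθ=-0.176033, cosθ=0.984384
  F = (M+m)·ẍ + m·l·cosθ·θ̈ − m·l·sinθ·θ̇² = 14.025093 + -2.811761 − -0.006501 = 11.219832
step 6→7:
  ẍ = (ẋ'−ẋ)/dt = (0.135062234−-0.673862836)/0.045372 = 17.828729
  θ̈ = (θ̇'−θ̇)/dt = (-1.219375166−-0.318661555)/0.045372 = -19.851750
  sinθ=-0.154743, cosθ=0.987955
  F = (M+m)·ẍ + m·l·cosθ·θ̈ − m·l·sinθ·θ̇² = 16.249353 + -3.199419 − -0.002563 = 13.052497
step 7→8:
  ẍ = (ẋ'−ẋ)/dt = (-0.372292683−0.135062234)/0.045372 = -11.182115
  θ̈ = (θ̇'−θ̇)/dt = (-0.778563240−-1.219375166)/0.045372 = 9.715506
  sinθ=-0.169010, cosθ=0.985614
  F = (M+m)·ẍ + m·l·cosθ·θ̈ − m·l·sinθ·θ̇² = -10.191536 + 1.562096 − -0.040994 = -8.588446

F_0 = 3.626892 N
F_1 = -2.242622 N
F_2 = -2.123246 N
F_3 = -10.405468 N
F_4 = 0.613625 N
F_5 = 11.219832 N
F_6 = 13.052497 N
F_7 = -8.588446 N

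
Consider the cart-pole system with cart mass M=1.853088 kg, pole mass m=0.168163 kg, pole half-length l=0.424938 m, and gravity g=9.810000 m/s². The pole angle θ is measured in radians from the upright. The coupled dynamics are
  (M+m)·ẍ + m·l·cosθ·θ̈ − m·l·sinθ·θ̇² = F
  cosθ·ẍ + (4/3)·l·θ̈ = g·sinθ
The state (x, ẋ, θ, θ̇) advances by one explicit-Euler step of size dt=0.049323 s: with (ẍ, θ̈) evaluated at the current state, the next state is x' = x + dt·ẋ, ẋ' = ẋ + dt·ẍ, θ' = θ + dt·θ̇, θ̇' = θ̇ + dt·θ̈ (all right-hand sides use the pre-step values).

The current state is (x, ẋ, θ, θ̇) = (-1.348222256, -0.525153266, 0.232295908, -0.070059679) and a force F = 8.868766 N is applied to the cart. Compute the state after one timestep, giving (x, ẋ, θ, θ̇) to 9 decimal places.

(-1.374124391, -0.302330782, 0.228840354, -0.256170341)

sinθ=0.230212369, cosθ=0.973140414
temp = (F + m·l·θ̇²·sinθ)/(M+m) = (8.868766 + 0.000080746)/2.021251 = 4.387800796
θ̈ = (g·sinθ − cosθ·temp)/(l·(4/3 − m·cos²θ/(M+m))) = -3.773303763
ẍ = temp − m·l·θ̈·cosθ/(M+m) = 4.517618237
Euler: x'=-1.348222256+0.049323·-0.525153266=-1.374124391, ẋ'=-0.525153266+0.049323·4.517618237=-0.302330782
       θ'=0.232295908+0.049323·-0.070059679=0.228840354, θ̇'=-0.070059679+0.049323·-3.773303763=-0.256170341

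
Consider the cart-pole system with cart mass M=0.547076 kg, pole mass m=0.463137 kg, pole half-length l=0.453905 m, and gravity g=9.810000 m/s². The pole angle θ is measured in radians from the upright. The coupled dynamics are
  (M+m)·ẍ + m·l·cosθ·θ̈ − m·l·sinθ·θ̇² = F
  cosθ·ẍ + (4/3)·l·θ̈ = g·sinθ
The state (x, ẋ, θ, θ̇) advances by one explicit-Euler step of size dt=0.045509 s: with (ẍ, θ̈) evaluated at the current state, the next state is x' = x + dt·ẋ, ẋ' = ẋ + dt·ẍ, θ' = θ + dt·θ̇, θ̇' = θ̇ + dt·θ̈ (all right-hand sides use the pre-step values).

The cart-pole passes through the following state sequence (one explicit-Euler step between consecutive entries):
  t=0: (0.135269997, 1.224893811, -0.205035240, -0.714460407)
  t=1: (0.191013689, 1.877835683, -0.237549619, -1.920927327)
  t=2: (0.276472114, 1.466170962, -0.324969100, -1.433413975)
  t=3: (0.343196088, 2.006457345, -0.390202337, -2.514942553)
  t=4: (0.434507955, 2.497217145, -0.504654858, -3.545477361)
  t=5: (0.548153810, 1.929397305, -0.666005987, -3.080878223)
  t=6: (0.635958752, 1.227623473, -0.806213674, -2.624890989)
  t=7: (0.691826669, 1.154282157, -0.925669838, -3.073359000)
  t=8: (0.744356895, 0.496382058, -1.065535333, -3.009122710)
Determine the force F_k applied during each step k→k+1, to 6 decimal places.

F_0 = 9.059601 N
F_1 = -6.766897 N
F_2 = 7.396802 N
F_3 = 6.997156 N
F_4 = -9.448234 N
F_5 = -12.688989 N
F_6 = -2.016793 N
F_7 = -12.839130 N

step 0→1:
  ẍ = (ẋ'−ẋ)/dt = (1.877835683−1.224893811)/0.045509 = 14.347533
  θ̈ = (θ̇'−θ̇)/dt = (-1.920927327−-0.714460407)/0.045509 = -26.510513
  sinθ=-0.203602, cosθ=0.979054
  F = (M+m)·ẍ + m·l·cosθ·θ̈ − m·l·sinθ·θ̇² = 14.494064 + -5.456311 − -0.021848 = 9.059601
step 1→2:
  ẍ = (ẋ'−ẋ)/dt = (1.466170962−1.877835683)/0.045509 = -9.045787
  θ̈ = (θ̇'−θ̇)/dt = (-1.433413975−-1.920927327)/0.045509 = 10.712460
  sinθ=-0.235322, cosθ=0.971918
  F = (M+m)·ẍ + m·l·cosθ·θ̈ − m·l·sinθ·θ̇² = -9.138172 + 2.188734 − -0.182540 = -6.766897
step 2→3:
  ẍ = (ẋ'−ẋ)/dt = (2.006457345−1.466170962)/0.045509 = 11.872078
  θ̈ = (θ̇'−θ̇)/dt = (-2.514942553−-1.433413975)/0.045509 = -23.765158
  sinθ=-0.319280, cosθ=0.947661
  F = (M+m)·ẍ + m·l·cosθ·θ̈ − m·l·sinθ·θ̇² = 11.993327 + -4.734433 − -0.137908 = 7.396802
step 3→4:
  ẍ = (ẋ'−ẋ)/dt = (2.497217145−2.006457345)/0.045509 = 10.783797
  θ̈ = (θ̇'−θ̇)/dt = (-3.545477361−-2.514942553)/0.045509 = -22.644637
  sinθ=-0.380376, cosθ=0.924832
  F = (M+m)·ẍ + m·l·cosθ·θ̈ − m·l·sinθ·θ̇² = 10.893932 + -4.402534 − -0.505758 = 6.997156
step 4→5:
  ẍ = (ẋ'−ẋ)/dt = (1.929397305−2.497217145)/0.045509 = -12.477089
  θ̈ = (θ̇'−θ̇)/dt = (-3.080878223−-3.545477361)/0.045509 = 10.208951
  sinθ=-0.483505, cosθ=0.875341
  F = (M+m)·ẍ + m·l·cosθ·θ̈ − m·l·sinθ·θ̇² = -12.604517 + 1.878594 − -1.277689 = -9.448234
step 5→6:
  ẍ = (ẋ'−ẋ)/dt = (1.227623473−1.929397305)/0.045509 = -15.420551
  θ̈ = (θ̇'−θ̇)/dt = (-2.624890989−-3.080878223)/0.045509 = 10.019716
  sinθ=-0.617850, cosθ=0.786296
  F = (M+m)·ẍ + m·l·cosθ·θ̈ − m·l·sinθ·θ̇² = -15.578041 + 1.656211 − -1.232840 = -12.688989
step 6→7:
  ẍ = (ẋ'−ẋ)/dt = (1.154282157−1.227623473)/0.045509 = -1.611578
  θ̈ = (θ̇'−θ̇)/dt = (-3.073359000−-2.624890989)/0.045509 = -9.854491
  sinθ=-0.721671, cosθ=0.692236
  F = (M+m)·ẍ + m·l·cosθ·θ̈ − m·l·sinθ·θ̇² = -1.628037 + -1.434045 − -1.045289 = -2.016793
step 7→8:
  ẍ = (ẋ'−ẋ)/dt = (0.496382058−1.154282157)/0.045509 = -14.456483
  θ̈ = (θ̇'−θ̇)/dt = (-3.009122710−-3.073359000)/0.045509 = 1.411507
  sinθ=-0.799024, cosθ=0.601300
  F = (M+m)·ẍ + m·l·cosθ·θ̈ − m·l·sinθ·θ̇² = -14.604127 + 0.178422 − -1.586575 = -12.839130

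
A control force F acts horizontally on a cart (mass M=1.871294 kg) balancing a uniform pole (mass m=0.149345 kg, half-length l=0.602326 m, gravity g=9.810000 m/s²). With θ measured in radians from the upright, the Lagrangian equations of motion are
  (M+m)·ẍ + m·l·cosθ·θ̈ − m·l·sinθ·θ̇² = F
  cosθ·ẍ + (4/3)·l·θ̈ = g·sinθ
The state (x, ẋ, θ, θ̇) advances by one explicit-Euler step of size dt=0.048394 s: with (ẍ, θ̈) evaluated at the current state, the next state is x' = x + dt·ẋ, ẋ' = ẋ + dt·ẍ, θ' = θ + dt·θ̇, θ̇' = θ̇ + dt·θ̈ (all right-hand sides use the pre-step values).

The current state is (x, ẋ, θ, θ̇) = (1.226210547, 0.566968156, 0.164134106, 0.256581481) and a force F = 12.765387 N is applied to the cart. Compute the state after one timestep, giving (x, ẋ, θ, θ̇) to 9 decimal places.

(1.253648404, 0.885673078, 0.176551110, -0.038336625)

sinθ=0.163398136, cosθ=0.986560211
temp = (F + m·l·θ̇²·sinθ)/(M+m) = (12.765387 + 0.000967654)/2.020639 = 6.317978943
θ̈ = (g·sinθ − cosθ·temp)/(l·(4/3 − m·cos²θ/(M+m))) = -6.094104765
ẍ = temp − m·l·θ̈·cosθ/(M+m) = 6.585628839
Euler: x'=1.226210547+0.048394·0.566968156=1.253648404, ẋ'=0.566968156+0.048394·6.585628839=0.885673078
       θ'=0.164134106+0.048394·0.256581481=0.176551110, θ̇'=0.256581481+0.048394·-6.094104765=-0.038336625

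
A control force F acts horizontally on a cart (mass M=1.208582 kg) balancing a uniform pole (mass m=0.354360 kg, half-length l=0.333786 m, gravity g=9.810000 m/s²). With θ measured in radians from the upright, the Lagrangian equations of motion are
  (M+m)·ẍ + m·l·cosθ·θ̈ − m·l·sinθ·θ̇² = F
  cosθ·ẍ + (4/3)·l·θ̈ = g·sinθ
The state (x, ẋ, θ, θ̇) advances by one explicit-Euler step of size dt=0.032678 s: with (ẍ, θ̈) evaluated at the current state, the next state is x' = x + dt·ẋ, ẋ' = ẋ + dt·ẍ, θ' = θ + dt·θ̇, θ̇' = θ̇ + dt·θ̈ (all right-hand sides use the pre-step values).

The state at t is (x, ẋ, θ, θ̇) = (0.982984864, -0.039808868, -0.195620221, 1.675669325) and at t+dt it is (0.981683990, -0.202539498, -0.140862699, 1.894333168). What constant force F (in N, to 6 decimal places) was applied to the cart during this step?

ẍ = (ẋ'−ẋ)/dt = (-0.202539498−-0.039808868)/0.032678 = -4.979822
θ̈ = (θ̇'−θ̇)/dt = (1.894333168−1.675669325)/0.032678 = 6.691470
sinθ=-0.194375, cosθ=0.980927
F = (M+m)·ẍ + m·l·cosθ·θ̈ − m·l·sinθ·θ̇² = -7.783173 + 0.776374 − -0.064555 = -6.942244

F = -6.942244 N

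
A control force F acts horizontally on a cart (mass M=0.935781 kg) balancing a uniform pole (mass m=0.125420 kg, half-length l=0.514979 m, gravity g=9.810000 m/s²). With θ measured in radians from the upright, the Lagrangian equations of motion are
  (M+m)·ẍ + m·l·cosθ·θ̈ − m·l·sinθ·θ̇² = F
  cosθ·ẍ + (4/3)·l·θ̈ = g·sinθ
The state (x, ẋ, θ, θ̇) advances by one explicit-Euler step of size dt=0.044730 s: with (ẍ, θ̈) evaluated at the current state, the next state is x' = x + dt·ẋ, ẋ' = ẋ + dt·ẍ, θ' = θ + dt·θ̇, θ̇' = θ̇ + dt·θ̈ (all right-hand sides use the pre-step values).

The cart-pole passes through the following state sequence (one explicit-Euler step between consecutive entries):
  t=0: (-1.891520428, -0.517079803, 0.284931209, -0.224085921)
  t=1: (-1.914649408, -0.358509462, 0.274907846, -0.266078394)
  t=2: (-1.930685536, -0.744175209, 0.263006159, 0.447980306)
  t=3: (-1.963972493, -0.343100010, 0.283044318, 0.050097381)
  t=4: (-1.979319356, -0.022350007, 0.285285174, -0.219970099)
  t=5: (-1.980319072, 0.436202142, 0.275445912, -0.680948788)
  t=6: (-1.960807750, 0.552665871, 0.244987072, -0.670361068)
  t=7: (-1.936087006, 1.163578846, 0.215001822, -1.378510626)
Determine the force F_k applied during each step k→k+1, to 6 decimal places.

step 0→1:
  ẍ = (ẋ'−ẋ)/dt = (-0.358509462−-0.517079803)/0.044730 = 3.545056
  θ̈ = (θ̇'−θ̇)/dt = (-0.266078394−-0.224085921)/0.044730 = -0.938799
  sinθ=0.281091, cosθ=0.959681
  F = (M+m)·ẍ + m·l·cosθ·θ̈ − m·l·sinθ·θ̇² = 3.762017 + -0.058191 − 0.000912 = 3.702914
step 1→2:
  ẍ = (ẋ'−ẋ)/dt = (-0.744175209−-0.358509462)/0.044730 = -8.622082
  θ̈ = (θ̇'−θ̇)/dt = (0.447980306−-0.266078394)/0.044730 = 15.963754
  sinθ=0.271458, cosθ=0.962450
  F = (M+m)·ẍ + m·l·cosθ·θ̈ − m·l·sinθ·θ̇² = -9.149763 + 0.992361 − 0.001241 = -8.158643
step 2→3:
  ẍ = (ẋ'−ẋ)/dt = (-0.343100010−-0.744175209)/0.044730 = 8.966582
  θ̈ = (θ̇'−θ̇)/dt = (0.050097381−0.447980306)/0.044730 = -8.895214
  sinθ=0.259985, cosθ=0.965613
  F = (M+m)·ẍ + m·l·cosθ·θ̈ − m·l·sinθ·θ̇² = 9.515345 + -0.554774 − 0.003370 = 8.957202
step 3→4:
  ẍ = (ẋ'−ẋ)/dt = (-0.022350007−-0.343100010)/0.044730 = 7.170803
  θ̈ = (θ̇'−θ̇)/dt = (-0.219970099−0.050097381)/0.044730 = -6.037726
  sinθ=0.279280, cosθ=0.960210
  F = (M+m)·ẍ + m·l·cosθ·θ̈ − m·l·sinθ·θ̇² = 7.609663 + -0.374452 − 0.000045 = 7.235166
step 4→5:
  ẍ = (ẋ'−ẋ)/dt = (0.436202142−-0.022350007)/0.044730 = 10.251557
  θ̈ = (θ̇'−θ̇)/dt = (-0.680948788−-0.219970099)/0.044730 = -10.305806
  sinθ=0.281431, cosθ=0.959581
  F = (M+m)·ẍ + m·l·cosθ·θ̈ − m·l·sinθ·θ̇² = 10.878963 + -0.638734 − 0.000880 = 10.239349
step 5→6:
  ẍ = (ẋ'−ẋ)/dt = (0.552665871−0.436202142)/0.044730 = 2.603705
  θ̈ = (θ̇'−θ̇)/dt = (-0.670361068−-0.680948788)/0.044730 = 0.236703
  sinθ=0.271976, cosθ=0.962304
  F = (M+m)·ẍ + m·l·cosθ·θ̈ − m·l·sinθ·θ̇² = 2.763054 + 0.014712 − 0.008145 = 2.769621
step 6→7:
  ẍ = (ẋ'−ẋ)/dt = (1.163578846−0.552665871)/0.044730 = 13.657791
  θ̈ = (θ̇'−θ̇)/dt = (-1.378510626−-0.670361068)/0.044730 = -15.831647
  sinθ=0.242544, cosθ=0.970140
  F = (M+m)·ẍ + m·l·cosθ·θ̈ − m·l·sinθ·θ̇² = 14.493661 + -0.992012 − 0.007040 = 13.494609

F_0 = 3.702914 N
F_1 = -8.158643 N
F_2 = 8.957202 N
F_3 = 7.235166 N
F_4 = 10.239349 N
F_5 = 2.769621 N
F_6 = 13.494609 N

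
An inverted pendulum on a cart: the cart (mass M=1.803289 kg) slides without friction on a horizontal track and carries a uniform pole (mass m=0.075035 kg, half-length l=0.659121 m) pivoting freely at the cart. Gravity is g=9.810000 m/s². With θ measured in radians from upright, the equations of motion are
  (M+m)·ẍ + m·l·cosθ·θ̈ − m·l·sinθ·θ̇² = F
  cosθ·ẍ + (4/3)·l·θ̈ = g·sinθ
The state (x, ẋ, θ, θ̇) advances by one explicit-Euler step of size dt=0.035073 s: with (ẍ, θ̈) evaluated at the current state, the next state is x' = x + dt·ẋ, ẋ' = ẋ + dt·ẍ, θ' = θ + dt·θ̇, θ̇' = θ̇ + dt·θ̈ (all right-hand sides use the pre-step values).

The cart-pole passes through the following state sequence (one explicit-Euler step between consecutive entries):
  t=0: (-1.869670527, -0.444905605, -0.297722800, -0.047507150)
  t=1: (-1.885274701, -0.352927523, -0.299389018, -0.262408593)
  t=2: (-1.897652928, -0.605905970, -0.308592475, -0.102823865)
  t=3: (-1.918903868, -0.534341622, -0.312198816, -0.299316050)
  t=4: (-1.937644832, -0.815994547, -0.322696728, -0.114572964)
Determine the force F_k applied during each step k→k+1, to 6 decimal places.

step 0→1:
  ẍ = (ẋ'−ẋ)/dt = (-0.352927523−-0.444905605)/0.035073 = 2.622475
  θ̈ = (θ̇'−θ̇)/dt = (-0.262408593−-0.047507150)/0.035073 = -6.127262
  sinθ=-0.293344, cosθ=0.956007
  F = (M+m)·ẍ + m·l·cosθ·θ̈ − m·l·sinθ·θ̇² = 4.925859 + -0.289705 − -0.000033 = 4.636186
step 1→2:
  ẍ = (ẋ'−ẋ)/dt = (-0.605905970−-0.352927523)/0.035073 = -7.212912
  θ̈ = (θ̇'−θ̇)/dt = (-0.102823865−-0.262408593)/0.035073 = 4.550073
  sinθ=-0.294936, cosθ=0.955517
  F = (M+m)·ẍ + m·l·cosθ·θ̈ − m·l·sinθ·θ̇² = -13.548185 + 0.215023 − -0.001004 = -13.332157
step 2→3:
  ẍ = (ẋ'−ẋ)/dt = (-0.534341622−-0.605905970)/0.035073 = 2.040440
  θ̈ = (θ̇'−θ̇)/dt = (-0.299316050−-0.102823865)/0.035073 = -5.602377
  sinθ=-0.303718, cosθ=0.952762
  F = (M+m)·ẍ + m·l·cosθ·θ̈ − m·l·sinθ·θ̇² = 3.832607 + -0.263989 − -0.000159 = 3.568777
step 3→4:
  ẍ = (ẋ'−ẋ)/dt = (-0.815994547−-0.534341622)/0.035073 = -8.030477
  θ̈ = (θ̇'−θ̇)/dt = (-0.114572964−-0.299316050)/0.035073 = 5.267388
  sinθ=-0.307152, cosθ=0.951661
  F = (M+m)·ẍ + m·l·cosθ·θ̈ − m·l·sinθ·θ̇² = -15.083838 + 0.247917 − -0.001361 = -14.834560

F_0 = 4.636186 N
F_1 = -13.332157 N
F_2 = 3.568777 N
F_3 = -14.834560 N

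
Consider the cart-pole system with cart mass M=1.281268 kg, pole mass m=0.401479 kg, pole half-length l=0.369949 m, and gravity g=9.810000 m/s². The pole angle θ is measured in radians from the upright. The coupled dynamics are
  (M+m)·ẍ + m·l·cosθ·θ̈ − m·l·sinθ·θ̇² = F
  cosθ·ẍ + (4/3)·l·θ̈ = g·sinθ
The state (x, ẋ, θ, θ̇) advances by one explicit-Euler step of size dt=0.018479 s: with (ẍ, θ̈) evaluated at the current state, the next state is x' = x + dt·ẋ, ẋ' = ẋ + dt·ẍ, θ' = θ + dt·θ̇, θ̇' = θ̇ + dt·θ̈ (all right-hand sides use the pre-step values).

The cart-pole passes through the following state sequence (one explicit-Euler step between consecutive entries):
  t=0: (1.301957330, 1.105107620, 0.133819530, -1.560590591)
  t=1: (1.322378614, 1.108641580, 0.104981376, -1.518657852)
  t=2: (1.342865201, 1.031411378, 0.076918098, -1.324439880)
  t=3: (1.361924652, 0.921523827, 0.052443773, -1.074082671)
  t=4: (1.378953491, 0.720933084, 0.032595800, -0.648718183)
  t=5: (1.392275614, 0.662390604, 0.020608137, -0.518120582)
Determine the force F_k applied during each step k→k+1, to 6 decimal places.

step 0→1:
  ẍ = (ẋ'−ẋ)/dt = (1.108641580−1.105107620)/0.018479 = 0.191242
  θ̈ = (θ̇'−θ̇)/dt = (-1.518657852−-1.560590591)/0.018479 = 2.269210
  sinθ=0.133420, cosθ=0.991060
  F = (M+m)·ẍ + m·l·cosθ·θ̈ − m·l·sinθ·θ̇² = 0.321812 + 0.334025 − 0.048262 = 0.607575
step 1→2:
  ẍ = (ẋ'−ẋ)/dt = (1.031411378−1.108641580)/0.018479 = -4.179350
  θ̈ = (θ̇'−θ̇)/dt = (-1.324439880−-1.518657852)/0.018479 = 10.510199
  sinθ=0.104789, cosθ=0.994495
  F = (M+m)·ẍ + m·l·cosθ·θ̈ − m·l·sinθ·θ̇² = -7.032788 + 1.552451 − 0.035895 = -5.516232
step 2→3:
  ẍ = (ẋ'−ẋ)/dt = (0.921523827−1.031411378)/0.018479 = -5.946618
  θ̈ = (θ̇'−θ̇)/dt = (-1.074082671−-1.324439880)/0.018479 = 13.548201
  sinθ=0.076842, cosθ=0.997043
  F = (M+m)·ẍ + m·l·cosθ·θ̈ − m·l·sinθ·θ̇² = -10.006653 + 2.006321 − 0.020020 = -8.020353
step 3→4:
  ẍ = (ẋ'−ẋ)/dt = (0.720933084−0.921523827)/0.018479 = -10.855065
  θ̈ = (θ̇'−θ̇)/dt = (-0.648718183−-1.074082671)/0.018479 = 23.018804
  sinθ=0.052420, cosθ=0.998625
  F = (M+m)·ẍ + m·l·cosθ·θ̈ − m·l·sinθ·θ̇² = -18.266328 + 3.414208 − 0.008982 = -14.861102
step 4→5:
  ẍ = (ẋ'−ẋ)/dt = (0.662390604−0.720933084)/0.018479 = -3.168055
  θ̈ = (θ̇'−θ̇)/dt = (-0.518120582−-0.648718183)/0.018479 = 7.067352
  sinθ=0.032590, cosθ=0.999469
  F = (M+m)·ẍ + m·l·cosθ·θ̈ − m·l·sinθ·θ̇² = -5.331034 + 1.049133 − 0.002037 = -4.283938

F_0 = 0.607575 N
F_1 = -5.516232 N
F_2 = -8.020353 N
F_3 = -14.861102 N
F_4 = -4.283938 N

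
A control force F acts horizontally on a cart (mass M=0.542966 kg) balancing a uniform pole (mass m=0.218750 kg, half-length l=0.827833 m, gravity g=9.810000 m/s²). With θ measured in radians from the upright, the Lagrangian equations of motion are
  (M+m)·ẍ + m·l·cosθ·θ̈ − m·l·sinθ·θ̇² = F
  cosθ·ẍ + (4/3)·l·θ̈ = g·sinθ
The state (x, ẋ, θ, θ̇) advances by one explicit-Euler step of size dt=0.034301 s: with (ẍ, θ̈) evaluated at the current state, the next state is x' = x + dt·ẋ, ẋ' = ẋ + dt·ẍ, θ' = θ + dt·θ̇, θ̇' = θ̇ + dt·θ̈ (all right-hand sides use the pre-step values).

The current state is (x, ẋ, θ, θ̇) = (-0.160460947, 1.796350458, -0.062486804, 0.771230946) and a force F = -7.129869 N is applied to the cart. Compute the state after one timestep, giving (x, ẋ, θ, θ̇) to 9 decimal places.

sinθ=-0.062446148, cosθ=0.998048335
temp = (F + m·l·θ̇²·sinθ)/(M+m) = (-7.129869 + -0.006726131)/0.761716 = -9.369102305
θ̈ = (g·sinθ − cosθ·temp)/(l·(4/3 − m·cos²θ/(M+m))) = 10.079070419
ẍ = temp − m·l·θ̈·cosθ/(M+m) = -11.760598929
Euler: x'=-0.160460947+0.034301·1.796350458=-0.098844330, ẋ'=1.796350458+0.034301·-11.760598929=1.392950154
       θ'=-0.062486804+0.034301·0.771230946=-0.036032811, θ̇'=0.771230946+0.034301·10.079070419=1.116953140

(-0.098844330, 1.392950154, -0.036032811, 1.116953140)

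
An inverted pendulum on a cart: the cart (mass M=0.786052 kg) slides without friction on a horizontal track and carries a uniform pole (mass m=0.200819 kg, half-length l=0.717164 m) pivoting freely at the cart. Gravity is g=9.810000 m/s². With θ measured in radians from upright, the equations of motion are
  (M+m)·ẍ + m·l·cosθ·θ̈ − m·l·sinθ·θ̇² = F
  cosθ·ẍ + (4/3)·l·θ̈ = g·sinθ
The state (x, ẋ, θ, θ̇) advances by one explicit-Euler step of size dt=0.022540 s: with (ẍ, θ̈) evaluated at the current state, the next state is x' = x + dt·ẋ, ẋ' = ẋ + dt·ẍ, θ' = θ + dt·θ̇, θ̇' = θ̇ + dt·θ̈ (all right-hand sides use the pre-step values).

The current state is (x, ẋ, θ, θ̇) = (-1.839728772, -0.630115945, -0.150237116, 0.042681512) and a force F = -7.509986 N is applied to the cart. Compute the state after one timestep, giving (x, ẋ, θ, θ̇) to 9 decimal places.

(-1.853931585, -0.825853773, -0.149275075, 0.210465049)

sinθ=-0.149672582, cosθ=0.988735616
temp = (F + m·l·θ̇²·sinθ)/(M+m) = (-7.509986 + -0.000039269)/0.986871 = -7.609936120
θ̈ = (g·sinθ − cosθ·temp)/(l·(4/3 − m·cos²θ/(M+m))) = 7.443812628
ẍ = temp − m·l·θ̈·cosθ/(M+m) = -8.684020758
Euler: x'=-1.839728772+0.022540·-0.630115945=-1.853931585, ẋ'=-0.630115945+0.022540·-8.684020758=-0.825853773
       θ'=-0.150237116+0.022540·0.042681512=-0.149275075, θ̇'=0.042681512+0.022540·7.443812628=0.210465049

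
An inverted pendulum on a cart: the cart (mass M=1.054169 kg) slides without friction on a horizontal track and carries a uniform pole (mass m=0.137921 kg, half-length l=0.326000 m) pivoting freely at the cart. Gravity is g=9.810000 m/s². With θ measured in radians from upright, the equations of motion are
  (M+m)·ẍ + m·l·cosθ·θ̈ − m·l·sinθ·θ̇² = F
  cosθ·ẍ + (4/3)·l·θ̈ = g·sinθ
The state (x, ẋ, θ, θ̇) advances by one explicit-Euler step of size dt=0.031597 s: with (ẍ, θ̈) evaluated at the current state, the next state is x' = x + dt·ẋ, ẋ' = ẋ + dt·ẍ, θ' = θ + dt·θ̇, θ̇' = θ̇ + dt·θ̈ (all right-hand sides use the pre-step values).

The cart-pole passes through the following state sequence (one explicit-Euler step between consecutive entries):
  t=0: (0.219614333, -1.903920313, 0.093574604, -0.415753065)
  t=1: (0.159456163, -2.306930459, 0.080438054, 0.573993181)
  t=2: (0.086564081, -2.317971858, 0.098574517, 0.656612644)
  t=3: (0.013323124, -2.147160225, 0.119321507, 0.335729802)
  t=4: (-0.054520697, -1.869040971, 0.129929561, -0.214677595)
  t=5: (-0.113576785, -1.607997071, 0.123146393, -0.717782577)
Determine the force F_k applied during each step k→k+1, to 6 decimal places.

F_0 = -13.803234 N
F_1 = -0.300573 N
F_2 = 5.988068 N
F_3 = 9.714610 N
F_4 = 9.138503 N

step 0→1:
  ẍ = (ẋ'−ẋ)/dt = (-2.306930459−-1.903920313)/0.031597 = -12.754697
  θ̈ = (θ̇'−θ̇)/dt = (0.573993181−-0.415753065)/0.031597 = 31.324058
  sinθ=0.093438, cosθ=0.995625
  F = (M+m)·ẍ + m·l·cosθ·θ̈ − m·l·sinθ·θ̇² = -15.204746 + 1.402238 − 0.000726 = -13.803234
step 1→2:
  ẍ = (ẋ'−ẋ)/dt = (-2.317971858−-2.306930459)/0.031597 = -0.349445
  θ̈ = (θ̇'−θ̇)/dt = (0.656612644−0.573993181)/0.031597 = 2.614788
  sinθ=0.080351, cosθ=0.996767
  F = (M+m)·ẍ + m·l·cosθ·θ̈ − m·l·sinθ·θ̇² = -0.416569 + 0.117187 − 0.001190 = -0.300573
step 2→3:
  ẍ = (ẋ'−ẋ)/dt = (-2.147160225−-2.317971858)/0.031597 = 5.405945
  θ̈ = (θ̇'−θ̇)/dt = (0.335729802−0.656612644)/0.031597 = -10.155484
  sinθ=0.098415, cosθ=0.995145
  F = (M+m)·ẍ + m·l·cosθ·θ̈ − m·l·sinθ·θ̇² = 6.444373 + -0.454397 − 0.001908 = 5.988068
step 3→4:
  ẍ = (ẋ'−ẋ)/dt = (-1.869040971−-2.147160225)/0.031597 = 8.802078
  θ̈ = (θ̇'−θ̇)/dt = (-0.214677595−0.335729802)/0.031597 = -17.419609
  sinθ=0.119039, cosθ=0.992890
  F = (M+m)·ẍ + m·l·cosθ·θ̈ − m·l·sinθ·θ̇² = 10.492869 + -0.777656 − 0.000603 = 9.714610
step 4→5:
  ẍ = (ẋ'−ẋ)/dt = (-1.607997071−-1.869040971)/0.031597 = 8.261667
  θ̈ = (θ̇'−θ̇)/dt = (-0.717782577−-0.214677595)/0.031597 = -15.922555
  sinθ=0.129564, cosθ=0.991571
  F = (M+m)·ẍ + m·l·cosθ·θ̈ − m·l·sinθ·θ̇² = 9.848651 + -0.709879 − 0.000268 = 9.138503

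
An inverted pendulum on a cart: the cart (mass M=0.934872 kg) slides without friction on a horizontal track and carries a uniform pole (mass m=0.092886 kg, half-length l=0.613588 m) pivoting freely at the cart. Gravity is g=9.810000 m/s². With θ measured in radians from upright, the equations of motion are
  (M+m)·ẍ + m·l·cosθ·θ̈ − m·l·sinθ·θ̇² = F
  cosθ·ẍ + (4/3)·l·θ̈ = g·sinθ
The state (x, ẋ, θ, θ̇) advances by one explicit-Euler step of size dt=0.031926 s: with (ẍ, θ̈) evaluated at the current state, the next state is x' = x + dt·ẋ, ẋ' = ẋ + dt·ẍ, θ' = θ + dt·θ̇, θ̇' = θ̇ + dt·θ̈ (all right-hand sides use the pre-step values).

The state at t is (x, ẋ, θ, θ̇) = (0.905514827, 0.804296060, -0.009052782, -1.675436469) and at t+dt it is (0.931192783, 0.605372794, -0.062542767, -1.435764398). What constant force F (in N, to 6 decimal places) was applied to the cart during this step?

ẍ = (ẋ'−ẋ)/dt = (0.605372794−0.804296060)/0.031926 = -6.230761
θ̈ = (θ̇'−θ̇)/dt = (-1.435764398−-1.675436469)/0.031926 = 7.507112
sinθ=-0.009053, cosθ=0.999959
F = (M+m)·ẍ + m·l·cosθ·θ̈ − m·l·sinθ·θ̇² = -6.403714 + 0.427841 − -0.001448 = -5.974425

F = -5.974425 N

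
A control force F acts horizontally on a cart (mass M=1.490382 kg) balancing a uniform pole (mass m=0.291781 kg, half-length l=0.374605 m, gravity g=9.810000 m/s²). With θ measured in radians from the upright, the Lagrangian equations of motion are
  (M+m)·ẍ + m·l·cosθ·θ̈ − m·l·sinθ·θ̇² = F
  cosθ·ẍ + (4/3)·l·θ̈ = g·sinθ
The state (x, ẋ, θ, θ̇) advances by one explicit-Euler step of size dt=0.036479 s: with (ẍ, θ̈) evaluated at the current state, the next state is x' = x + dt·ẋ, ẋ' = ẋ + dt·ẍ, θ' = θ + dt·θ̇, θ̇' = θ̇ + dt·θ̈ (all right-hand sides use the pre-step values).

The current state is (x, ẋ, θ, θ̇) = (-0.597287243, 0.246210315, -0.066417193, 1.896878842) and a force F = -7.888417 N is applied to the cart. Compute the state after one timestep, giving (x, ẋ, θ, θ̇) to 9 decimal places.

sinθ=-0.066368373, cosθ=0.997795189
temp = (F + m·l·θ̇²·sinθ)/(M+m) = (-7.888417 + -0.026101829)/1.782163 = -4.440962375
θ̈ = (g·sinθ − cosθ·temp)/(l·(4/3 − m·cos²θ/(M+m))) = 8.622247486
ẍ = temp − m·l·θ̈·cosθ/(M+m) = -4.968611285
Euler: x'=-0.597287243+0.036479·0.246210315=-0.588305737, ẋ'=0.246210315+0.036479·-4.968611285=0.064960344
       θ'=-0.066417193+0.036479·1.896878842=0.002779050, θ̇'=1.896878842+0.036479·8.622247486=2.211409808

(-0.588305737, 0.064960344, 0.002779050, 2.211409808)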